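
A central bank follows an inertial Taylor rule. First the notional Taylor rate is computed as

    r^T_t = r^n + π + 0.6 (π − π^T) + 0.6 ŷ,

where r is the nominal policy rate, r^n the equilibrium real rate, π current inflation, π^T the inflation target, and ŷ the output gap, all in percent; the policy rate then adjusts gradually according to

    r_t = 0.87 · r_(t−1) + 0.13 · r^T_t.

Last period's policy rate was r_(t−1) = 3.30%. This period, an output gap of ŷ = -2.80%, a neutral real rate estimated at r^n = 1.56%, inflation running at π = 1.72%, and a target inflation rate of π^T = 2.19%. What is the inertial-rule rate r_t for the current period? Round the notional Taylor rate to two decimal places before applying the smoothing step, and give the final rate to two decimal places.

3.04%

r^T_t = 1.56 + 1.72 + 0.6 × (1.72 − 2.19) + 0.6 × (-2.80)
   = 1.56 + 1.72 − 0.282 − 1.68 = 1.32
r_t = 0.87 × 3.30 + 0.13 × 1.32 = 2.871 + 0.1716 = 3.04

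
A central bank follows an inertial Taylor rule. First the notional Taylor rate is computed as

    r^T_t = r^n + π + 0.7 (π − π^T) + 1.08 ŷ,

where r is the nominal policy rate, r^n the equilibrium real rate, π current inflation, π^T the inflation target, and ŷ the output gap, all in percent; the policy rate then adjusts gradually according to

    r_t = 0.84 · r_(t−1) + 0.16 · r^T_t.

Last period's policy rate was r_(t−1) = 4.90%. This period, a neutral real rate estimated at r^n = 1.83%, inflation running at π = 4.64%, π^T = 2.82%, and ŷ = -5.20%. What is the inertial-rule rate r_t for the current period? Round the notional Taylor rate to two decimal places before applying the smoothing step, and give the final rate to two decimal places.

4.46%

r^T_t = 1.83 + 4.64 + 0.7 × (4.64 − 2.82) + 1.08 × (-5.20)
   = 1.83 + 4.64 + 1.274 − 5.616 = 2.13
r_t = 0.84 × 4.90 + 0.16 × 2.13 = 4.116 + 0.3408 = 4.46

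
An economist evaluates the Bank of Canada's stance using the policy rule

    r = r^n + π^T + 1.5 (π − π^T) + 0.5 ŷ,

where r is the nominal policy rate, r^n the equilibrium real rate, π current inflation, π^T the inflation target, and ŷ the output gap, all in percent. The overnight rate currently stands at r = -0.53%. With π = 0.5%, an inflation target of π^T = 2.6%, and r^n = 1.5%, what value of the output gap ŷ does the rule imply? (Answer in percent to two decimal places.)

-2.96%

0.5 ŷ = -0.53 − 1.5 − 2.6 − 1.5 × (0.5 − 2.6) = -1.48
ŷ = -1.48 / 0.5 = -2.96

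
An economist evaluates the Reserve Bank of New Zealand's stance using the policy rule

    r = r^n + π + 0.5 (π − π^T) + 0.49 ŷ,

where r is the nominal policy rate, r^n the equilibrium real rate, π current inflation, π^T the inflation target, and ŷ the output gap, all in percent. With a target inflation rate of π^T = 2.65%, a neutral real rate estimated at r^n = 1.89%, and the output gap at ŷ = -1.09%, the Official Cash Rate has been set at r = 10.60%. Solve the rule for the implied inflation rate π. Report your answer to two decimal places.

7.05%

Collecting π: r = r^n + (1 + 0.5) π − 0.5 π^T + 0.49 ŷ
1.5 π = 10.60 − 1.89 + 0.5 × 2.65 − 0.49 × (-1.09) = 10.5691
π = 10.5691 / 1.5 = 7.05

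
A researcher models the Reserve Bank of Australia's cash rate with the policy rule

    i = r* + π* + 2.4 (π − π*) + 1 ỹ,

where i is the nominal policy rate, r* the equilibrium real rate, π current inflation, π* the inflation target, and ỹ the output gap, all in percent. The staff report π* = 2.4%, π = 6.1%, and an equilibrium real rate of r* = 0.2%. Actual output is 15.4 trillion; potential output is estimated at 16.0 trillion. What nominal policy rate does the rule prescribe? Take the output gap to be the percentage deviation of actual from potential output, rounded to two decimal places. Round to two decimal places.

7.73%

Output gap = 100 × (15.4 − 16.0) / 16.0 = -3.75%.
i = 0.20 + 2.40 + 2.4 × (6.10 − 2.40) + 1 × (-3.75)
   = 0.20 + 2.4 + 8.88 − 3.75 = 7.73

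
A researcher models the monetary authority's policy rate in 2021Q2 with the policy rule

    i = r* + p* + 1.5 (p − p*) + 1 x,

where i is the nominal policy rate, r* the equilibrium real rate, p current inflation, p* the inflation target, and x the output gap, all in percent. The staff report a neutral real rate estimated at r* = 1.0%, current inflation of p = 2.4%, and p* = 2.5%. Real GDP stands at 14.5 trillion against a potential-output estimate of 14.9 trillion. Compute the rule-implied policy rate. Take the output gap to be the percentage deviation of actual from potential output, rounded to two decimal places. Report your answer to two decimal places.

0.67%

Output gap = 100 × (14.5 − 14.9) / 14.9 = -2.68%.
i = 1.00 + 2.50 + 1.5 × (2.40 − 2.50) + 1 × (-2.68)
   = 1.00 + 2.5 − 0.15 − 2.68 = 0.67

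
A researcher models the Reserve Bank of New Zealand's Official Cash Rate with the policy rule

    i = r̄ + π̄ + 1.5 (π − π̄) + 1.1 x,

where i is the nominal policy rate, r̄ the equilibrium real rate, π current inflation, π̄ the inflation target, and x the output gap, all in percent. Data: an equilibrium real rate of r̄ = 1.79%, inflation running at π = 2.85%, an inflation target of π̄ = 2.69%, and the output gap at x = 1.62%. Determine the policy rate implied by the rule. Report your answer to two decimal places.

6.50%

i = 1.79 + 2.69 + 1.5 × (2.85 − 2.69) + 1.1 × 1.62
   = 1.79 + 2.69 + 0.24 + 1.782 = 6.50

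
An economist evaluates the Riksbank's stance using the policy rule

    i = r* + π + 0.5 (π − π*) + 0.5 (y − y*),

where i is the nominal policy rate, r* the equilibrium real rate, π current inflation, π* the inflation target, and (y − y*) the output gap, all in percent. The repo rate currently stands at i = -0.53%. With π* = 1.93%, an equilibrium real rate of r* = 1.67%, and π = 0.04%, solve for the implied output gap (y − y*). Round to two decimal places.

0.5 (y − y*) = -0.53 − 1.67 − 0.04 − 0.5 × (0.04 − 1.93) = -1.295
(y − y*) = -1.295 / 0.5 = -2.59

-2.59%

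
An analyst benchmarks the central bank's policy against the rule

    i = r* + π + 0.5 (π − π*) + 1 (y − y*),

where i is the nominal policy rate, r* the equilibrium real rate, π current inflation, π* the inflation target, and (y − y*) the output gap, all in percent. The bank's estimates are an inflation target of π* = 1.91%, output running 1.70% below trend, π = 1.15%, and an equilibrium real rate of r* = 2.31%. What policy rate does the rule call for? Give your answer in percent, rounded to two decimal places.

Output 1.70% below potential → (y − y*) = -1.70.
i = 2.31 + 1.15 + 0.5 × (1.15 − 1.91) + 1 × (-1.70)
   = 2.31 + 1.15 − 0.38 − 1.7 = 1.38

1.38%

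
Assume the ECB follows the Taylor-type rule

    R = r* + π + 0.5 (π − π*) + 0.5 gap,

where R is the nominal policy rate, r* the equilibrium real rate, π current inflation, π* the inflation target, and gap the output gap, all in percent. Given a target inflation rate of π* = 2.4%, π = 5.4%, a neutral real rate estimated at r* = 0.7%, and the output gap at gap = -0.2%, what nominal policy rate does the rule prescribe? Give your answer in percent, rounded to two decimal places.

7.50%

R = 0.7 + 5.4 + 0.5 × (5.4 − 2.4) + 0.5 × (-0.2)
   = 0.7 + 5.4 + 1.5 − 0.1 = 7.50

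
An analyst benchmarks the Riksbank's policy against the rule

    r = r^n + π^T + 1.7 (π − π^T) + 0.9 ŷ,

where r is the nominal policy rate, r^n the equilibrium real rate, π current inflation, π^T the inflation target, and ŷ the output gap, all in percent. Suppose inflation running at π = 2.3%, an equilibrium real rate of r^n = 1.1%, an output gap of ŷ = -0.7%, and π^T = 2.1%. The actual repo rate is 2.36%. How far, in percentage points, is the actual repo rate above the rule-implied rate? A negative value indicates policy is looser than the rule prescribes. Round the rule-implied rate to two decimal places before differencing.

r = 1.1 + 2.1 + 1.7 × (2.3 − 2.1) + 0.9 × (-0.7)
   = 1.1 + 2.1 + 0.34 − 0.63 = 2.91
Deviation = 2.36 − 2.91 = -0.55 pp.

-0.55 pp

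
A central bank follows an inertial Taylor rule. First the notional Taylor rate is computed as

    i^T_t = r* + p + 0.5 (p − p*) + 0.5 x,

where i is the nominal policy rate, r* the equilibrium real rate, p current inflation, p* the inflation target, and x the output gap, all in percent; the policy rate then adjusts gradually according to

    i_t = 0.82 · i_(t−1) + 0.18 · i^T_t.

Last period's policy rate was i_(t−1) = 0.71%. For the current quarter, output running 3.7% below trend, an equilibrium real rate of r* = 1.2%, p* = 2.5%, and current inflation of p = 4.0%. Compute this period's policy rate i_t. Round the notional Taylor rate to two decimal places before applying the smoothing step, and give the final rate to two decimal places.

Output 3.7% below potential → x = -3.7.
i^T_t = 1.2 + 4.0 + 0.5 × (4.0 − 2.5) + 0.5 × (-3.7)
   = 1.2 + 4 + 0.75 − 1.85 = 4.10
i_t = 0.82 × 0.71 + 0.18 × 4.10 = 0.5822 + 0.738 = 1.32

1.32%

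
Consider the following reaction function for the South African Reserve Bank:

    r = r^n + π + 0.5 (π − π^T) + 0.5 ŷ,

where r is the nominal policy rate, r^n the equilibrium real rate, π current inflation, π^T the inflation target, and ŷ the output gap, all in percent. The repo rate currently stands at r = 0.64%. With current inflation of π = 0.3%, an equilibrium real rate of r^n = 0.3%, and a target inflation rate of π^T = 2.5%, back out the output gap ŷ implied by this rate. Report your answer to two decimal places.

2.28%

0.5 ŷ = 0.64 − 0.3 − 0.3 − 0.5 × (0.3 − 2.5) = 1.14
ŷ = 1.14 / 0.5 = 2.28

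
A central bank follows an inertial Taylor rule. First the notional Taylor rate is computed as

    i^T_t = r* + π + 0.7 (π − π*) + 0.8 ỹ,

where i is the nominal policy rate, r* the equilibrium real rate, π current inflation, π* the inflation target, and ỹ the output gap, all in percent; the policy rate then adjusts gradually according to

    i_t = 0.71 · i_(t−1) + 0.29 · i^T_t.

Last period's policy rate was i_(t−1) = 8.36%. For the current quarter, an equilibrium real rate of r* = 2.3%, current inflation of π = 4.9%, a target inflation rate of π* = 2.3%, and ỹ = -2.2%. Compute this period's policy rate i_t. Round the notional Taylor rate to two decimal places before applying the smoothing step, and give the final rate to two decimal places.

8.04%

i^T_t = 2.3 + 4.9 + 0.7 × (4.9 − 2.3) + 0.8 × (-2.2)
   = 2.3 + 4.9 + 1.82 − 1.76 = 7.26
i_t = 0.71 × 8.36 + 0.29 × 7.26 = 5.9356 + 2.1054 = 8.04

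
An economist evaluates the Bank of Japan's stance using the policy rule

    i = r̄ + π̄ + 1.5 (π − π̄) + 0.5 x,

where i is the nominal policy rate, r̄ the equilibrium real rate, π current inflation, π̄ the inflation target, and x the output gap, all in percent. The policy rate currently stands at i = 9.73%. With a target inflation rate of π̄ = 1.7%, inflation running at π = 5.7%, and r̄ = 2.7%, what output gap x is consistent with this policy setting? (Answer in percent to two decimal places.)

0.5 x = 9.73 − 2.7 − 1.7 − 1.5 × (5.7 − 1.7) = -0.67
x = -0.67 / 0.5 = -1.34

-1.34%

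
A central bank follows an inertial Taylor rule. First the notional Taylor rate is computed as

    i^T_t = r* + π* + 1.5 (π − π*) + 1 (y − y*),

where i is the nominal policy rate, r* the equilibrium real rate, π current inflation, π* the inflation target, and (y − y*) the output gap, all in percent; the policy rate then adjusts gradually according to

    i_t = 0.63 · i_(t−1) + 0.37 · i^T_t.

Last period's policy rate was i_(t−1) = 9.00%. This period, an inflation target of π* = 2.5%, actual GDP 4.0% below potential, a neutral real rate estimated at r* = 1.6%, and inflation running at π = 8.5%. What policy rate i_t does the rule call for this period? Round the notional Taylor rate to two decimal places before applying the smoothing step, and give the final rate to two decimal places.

Output 4.0% below potential → (y − y*) = -4.0.
i^T_t = 1.6 + 2.5 + 1.5 × (8.5 − 2.5) + 1 × (-4.0)
   = 1.6 + 2.5 + 9 − 4 = 9.10
i_t = 0.63 × 9.00 + 0.37 × 9.10 = 5.67 + 3.367 = 9.04

9.04%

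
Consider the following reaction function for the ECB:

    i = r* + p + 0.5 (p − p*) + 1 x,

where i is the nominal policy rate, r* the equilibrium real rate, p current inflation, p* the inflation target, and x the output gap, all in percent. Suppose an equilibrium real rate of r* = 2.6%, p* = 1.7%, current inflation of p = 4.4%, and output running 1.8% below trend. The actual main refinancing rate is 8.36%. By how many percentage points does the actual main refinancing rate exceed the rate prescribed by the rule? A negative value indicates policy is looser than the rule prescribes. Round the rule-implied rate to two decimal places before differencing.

Output 1.8% below potential → x = -1.8.
i = 2.6 + 4.4 + 0.5 × (4.4 − 1.7) + 1 × (-1.8)
   = 2.6 + 4.4 + 1.35 − 1.8 = 6.55
Deviation = 8.36 − 6.55 = 1.81 pp.

1.81 pp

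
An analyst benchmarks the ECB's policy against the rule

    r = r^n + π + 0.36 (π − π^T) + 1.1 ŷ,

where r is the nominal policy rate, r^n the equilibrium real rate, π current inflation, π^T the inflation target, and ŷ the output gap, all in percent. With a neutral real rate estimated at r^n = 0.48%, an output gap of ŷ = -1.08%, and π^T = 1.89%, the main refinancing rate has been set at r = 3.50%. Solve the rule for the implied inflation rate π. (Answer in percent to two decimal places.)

Collecting π: r = r^n + (1 + 0.36) π − 0.36 π^T + 1.1 ŷ
1.36 π = 3.50 − 0.48 + 0.36 × 1.89 − 1.1 × (-1.08) = 4.8884
π = 4.8884 / 1.36 = 3.59

3.59%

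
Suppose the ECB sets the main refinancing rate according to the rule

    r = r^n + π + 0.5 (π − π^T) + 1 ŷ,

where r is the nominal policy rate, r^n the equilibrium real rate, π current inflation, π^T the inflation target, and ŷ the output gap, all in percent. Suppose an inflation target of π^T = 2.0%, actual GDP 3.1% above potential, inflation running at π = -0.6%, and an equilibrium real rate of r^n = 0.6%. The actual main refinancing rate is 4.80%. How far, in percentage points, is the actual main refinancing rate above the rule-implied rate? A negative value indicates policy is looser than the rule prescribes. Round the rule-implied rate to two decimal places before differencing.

3.00 pp

Output 3.1% above potential → ŷ = 3.1.
r = 0.6 + (-0.6) + 0.5 × (-0.6 − 2.0) + 1 × 3.1
   = 0.6 − 0.6 − 1.3 + 3.1 = 1.80
Deviation = 4.80 − 1.80 = 3.00 pp.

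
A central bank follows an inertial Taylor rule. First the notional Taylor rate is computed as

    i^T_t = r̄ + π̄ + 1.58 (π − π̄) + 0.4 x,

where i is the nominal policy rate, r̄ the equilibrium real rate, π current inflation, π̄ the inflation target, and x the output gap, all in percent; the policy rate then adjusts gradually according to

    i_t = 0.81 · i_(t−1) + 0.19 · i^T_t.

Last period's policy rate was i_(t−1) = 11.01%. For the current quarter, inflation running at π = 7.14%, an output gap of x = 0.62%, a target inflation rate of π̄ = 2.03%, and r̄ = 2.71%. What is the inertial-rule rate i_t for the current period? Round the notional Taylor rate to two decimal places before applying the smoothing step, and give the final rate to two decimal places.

11.40%

i^T_t = 2.71 + 2.03 + 1.58 × (7.14 − 2.03) + 0.4 × 0.62
   = 2.71 + 2.03 + 8.0738 + 0.248 = 13.06
i_t = 0.81 × 11.01 + 0.19 × 13.06 = 8.9181 + 2.4814 = 11.40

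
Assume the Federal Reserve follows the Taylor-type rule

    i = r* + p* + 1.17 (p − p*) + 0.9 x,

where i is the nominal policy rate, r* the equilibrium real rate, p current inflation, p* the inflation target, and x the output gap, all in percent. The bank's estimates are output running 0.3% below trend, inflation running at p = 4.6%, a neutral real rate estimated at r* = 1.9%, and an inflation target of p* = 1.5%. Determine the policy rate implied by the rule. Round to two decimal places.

Output 0.3% below potential → x = -0.3.
i = 1.9 + 1.5 + 1.17 × (4.6 − 1.5) + 0.9 × (-0.3)
   = 1.9 + 1.5 + 3.627 − 0.27 = 6.76

6.76%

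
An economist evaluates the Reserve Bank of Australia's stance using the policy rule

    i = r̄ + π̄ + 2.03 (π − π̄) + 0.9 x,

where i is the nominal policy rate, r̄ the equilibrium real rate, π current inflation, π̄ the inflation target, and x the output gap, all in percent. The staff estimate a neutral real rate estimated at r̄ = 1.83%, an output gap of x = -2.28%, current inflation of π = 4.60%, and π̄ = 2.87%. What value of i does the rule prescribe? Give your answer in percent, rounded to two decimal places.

6.16%

i = 1.83 + 2.87 + 2.03 × (4.60 − 2.87) + 0.9 × (-2.28)
   = 1.83 + 2.87 + 3.5119 − 2.052 = 6.16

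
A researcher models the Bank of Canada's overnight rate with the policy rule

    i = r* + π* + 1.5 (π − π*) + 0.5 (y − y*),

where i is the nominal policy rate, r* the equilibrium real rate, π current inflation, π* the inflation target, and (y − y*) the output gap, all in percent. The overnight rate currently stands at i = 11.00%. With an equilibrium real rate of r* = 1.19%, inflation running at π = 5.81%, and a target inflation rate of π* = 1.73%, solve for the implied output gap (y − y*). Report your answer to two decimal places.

0.5 (y − y*) = 11.00 − 1.19 − 1.73 − 1.5 × (5.81 − 1.73) = 1.96
(y − y*) = 1.96 / 0.5 = 3.92

3.92%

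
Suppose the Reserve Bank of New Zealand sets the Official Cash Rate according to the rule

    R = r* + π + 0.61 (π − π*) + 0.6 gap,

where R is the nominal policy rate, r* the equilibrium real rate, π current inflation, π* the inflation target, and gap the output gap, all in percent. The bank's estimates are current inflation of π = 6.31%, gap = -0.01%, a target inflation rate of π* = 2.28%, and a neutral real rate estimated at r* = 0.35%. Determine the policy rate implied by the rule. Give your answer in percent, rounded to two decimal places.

9.11%

R = 0.35 + 6.31 + 0.61 × (6.31 − 2.28) + 0.6 × (-0.01)
   = 0.35 + 6.31 + 2.4583 − 0.006 = 9.11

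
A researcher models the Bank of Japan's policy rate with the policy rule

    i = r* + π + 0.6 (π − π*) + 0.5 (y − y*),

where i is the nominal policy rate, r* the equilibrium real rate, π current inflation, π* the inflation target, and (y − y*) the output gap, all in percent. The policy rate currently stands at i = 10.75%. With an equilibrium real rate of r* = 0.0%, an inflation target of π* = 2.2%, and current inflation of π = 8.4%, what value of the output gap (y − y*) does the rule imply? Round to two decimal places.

-2.74%

0.5 (y − y*) = 10.75 − 0.0 − 8.4 − 0.6 × (8.4 − 2.2) = -1.37
(y − y*) = -1.37 / 0.5 = -2.74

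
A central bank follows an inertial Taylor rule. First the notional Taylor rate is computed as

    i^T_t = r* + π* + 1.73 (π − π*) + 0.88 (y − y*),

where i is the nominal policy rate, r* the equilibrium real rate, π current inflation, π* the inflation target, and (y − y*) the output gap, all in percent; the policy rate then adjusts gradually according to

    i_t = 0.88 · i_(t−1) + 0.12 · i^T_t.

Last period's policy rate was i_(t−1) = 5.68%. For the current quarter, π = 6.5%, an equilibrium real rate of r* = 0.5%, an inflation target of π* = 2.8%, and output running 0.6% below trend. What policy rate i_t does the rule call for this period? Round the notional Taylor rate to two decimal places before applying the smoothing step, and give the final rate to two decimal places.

6.10%

Output 0.6% below potential → (y − y*) = -0.6.
i^T_t = 0.5 + 2.8 + 1.73 × (6.5 − 2.8) + 0.88 × (-0.6)
   = 0.5 + 2.8 + 6.401 − 0.528 = 9.17
i_t = 0.88 × 5.68 + 0.12 × 9.17 = 4.9984 + 1.1004 = 6.10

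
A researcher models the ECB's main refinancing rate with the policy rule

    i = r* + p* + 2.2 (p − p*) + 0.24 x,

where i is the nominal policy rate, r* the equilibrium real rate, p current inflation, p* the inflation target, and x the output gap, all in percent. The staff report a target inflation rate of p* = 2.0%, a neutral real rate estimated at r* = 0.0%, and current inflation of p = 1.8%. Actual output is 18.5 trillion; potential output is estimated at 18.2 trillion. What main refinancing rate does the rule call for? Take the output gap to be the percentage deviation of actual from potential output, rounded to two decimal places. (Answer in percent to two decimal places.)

Output gap = 100 × (18.5 − 18.2) / 18.2 = 1.65%.
i = 0.00 + 2.00 + 2.2 × (1.80 − 2.00) + 0.24 × 1.65
   = 0.00 + 2 − 0.44 + 0.396 = 1.96

1.96%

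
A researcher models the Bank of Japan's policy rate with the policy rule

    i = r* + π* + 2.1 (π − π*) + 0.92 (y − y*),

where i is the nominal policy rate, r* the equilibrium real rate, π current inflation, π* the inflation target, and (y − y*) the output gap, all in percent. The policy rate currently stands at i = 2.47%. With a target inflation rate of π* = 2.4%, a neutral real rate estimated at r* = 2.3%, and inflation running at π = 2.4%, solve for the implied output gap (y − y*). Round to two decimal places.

-2.42%

0.92 (y − y*) = 2.47 − 2.3 − 2.4 − 2.1 × (2.4 − 2.4) = -2.23
(y − y*) = -2.23 / 0.92 = -2.42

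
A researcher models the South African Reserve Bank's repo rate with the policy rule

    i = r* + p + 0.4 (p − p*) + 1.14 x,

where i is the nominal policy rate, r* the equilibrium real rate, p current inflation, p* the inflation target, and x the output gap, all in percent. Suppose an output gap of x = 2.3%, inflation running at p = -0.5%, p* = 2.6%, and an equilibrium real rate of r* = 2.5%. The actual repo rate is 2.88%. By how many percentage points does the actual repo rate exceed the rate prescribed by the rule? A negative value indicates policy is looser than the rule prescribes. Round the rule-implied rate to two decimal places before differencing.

i = 2.5 + (-0.5) + 0.4 × (-0.5 − 2.6) + 1.14 × 2.3
   = 2.5 − 0.5 − 1.24 + 2.622 = 3.38
Deviation = 2.88 − 3.38 = -0.50 pp.

-0.50 pp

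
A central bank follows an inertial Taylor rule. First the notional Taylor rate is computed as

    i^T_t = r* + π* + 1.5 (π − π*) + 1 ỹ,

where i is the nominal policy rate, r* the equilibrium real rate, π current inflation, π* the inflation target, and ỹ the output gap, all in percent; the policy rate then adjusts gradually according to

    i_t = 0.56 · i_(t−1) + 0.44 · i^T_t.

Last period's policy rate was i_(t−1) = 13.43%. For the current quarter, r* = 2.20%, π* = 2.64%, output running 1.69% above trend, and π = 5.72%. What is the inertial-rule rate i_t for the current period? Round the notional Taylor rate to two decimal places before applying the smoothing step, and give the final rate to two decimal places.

12.43%

Output 1.69% above potential → ỹ = 1.69.
i^T_t = 2.20 + 2.64 + 1.5 × (5.72 − 2.64) + 1 × 1.69
   = 2.20 + 2.64 + 4.62 + 1.69 = 11.15
i_t = 0.56 × 13.43 + 0.44 × 11.15 = 7.5208 + 4.906 = 12.43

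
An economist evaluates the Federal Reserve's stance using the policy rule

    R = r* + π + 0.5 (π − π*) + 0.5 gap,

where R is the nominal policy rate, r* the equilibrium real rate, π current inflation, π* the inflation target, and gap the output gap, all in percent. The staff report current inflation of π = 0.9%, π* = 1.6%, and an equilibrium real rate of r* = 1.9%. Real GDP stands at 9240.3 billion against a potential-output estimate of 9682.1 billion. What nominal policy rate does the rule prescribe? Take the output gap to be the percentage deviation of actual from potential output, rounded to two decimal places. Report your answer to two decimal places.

0.17%

Output gap = 100 × (9240.3 − 9682.1) / 9682.1 = -4.56%.
R = 1.90 + 0.90 + 0.5 × (0.90 − 1.60) + 0.5 × (-4.56)
   = 1.90 + 0.9 − 0.35 − 2.28 = 0.17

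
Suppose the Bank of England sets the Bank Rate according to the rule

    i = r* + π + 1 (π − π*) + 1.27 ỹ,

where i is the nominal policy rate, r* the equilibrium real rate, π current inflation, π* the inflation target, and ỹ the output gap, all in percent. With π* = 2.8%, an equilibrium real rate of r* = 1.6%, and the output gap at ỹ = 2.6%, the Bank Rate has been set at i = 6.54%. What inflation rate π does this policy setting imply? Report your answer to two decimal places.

2.22%

Collecting π: i = r* + (1 + 1) π − 1 π* + 1.27 ỹ
2 π = 6.54 − 1.6 + 1 × 2.8 − 1.27 × 2.6 = 4.438
π = 4.438 / 2 = 2.22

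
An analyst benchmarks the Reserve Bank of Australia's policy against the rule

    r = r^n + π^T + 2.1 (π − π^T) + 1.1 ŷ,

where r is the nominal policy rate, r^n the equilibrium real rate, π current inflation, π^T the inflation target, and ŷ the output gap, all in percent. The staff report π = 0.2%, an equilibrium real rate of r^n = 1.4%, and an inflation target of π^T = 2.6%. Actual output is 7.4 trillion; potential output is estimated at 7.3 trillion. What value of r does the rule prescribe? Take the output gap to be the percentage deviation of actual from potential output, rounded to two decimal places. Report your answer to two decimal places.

0.47%

Output gap = 100 × (7.4 − 7.3) / 7.3 = 1.37%.
r = 1.40 + 2.60 + 2.1 × (0.20 − 2.60) + 1.1 × 1.37
   = 1.40 + 2.6 − 5.04 + 1.507 = 0.47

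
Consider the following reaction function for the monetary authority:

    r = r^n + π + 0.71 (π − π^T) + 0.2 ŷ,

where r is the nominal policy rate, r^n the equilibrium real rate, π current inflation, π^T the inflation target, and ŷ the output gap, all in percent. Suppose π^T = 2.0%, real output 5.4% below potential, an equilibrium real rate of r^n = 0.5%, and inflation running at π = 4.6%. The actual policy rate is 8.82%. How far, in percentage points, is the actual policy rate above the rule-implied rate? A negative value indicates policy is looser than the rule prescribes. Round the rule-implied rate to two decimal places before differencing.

Output 5.4% below potential → ŷ = -5.4.
r = 0.5 + 4.6 + 0.71 × (4.6 − 2.0) + 0.2 × (-5.4)
   = 0.5 + 4.6 + 1.846 − 1.08 = 5.87
Deviation = 8.82 − 5.87 = 2.95 pp.

2.95 pp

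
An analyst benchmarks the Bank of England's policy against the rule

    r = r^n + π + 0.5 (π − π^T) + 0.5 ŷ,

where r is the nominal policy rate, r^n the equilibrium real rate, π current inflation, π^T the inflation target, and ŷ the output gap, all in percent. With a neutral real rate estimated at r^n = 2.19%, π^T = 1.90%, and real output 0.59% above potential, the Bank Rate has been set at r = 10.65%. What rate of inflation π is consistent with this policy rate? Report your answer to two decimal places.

Output 0.59% above potential → ŷ = 0.59.
Collecting π: r = r^n + (1 + 0.5) π − 0.5 π^T + 0.5 ŷ
1.5 π = 10.65 − 2.19 + 0.5 × 1.90 − 0.5 × 0.59 = 9.115
π = 9.115 / 1.5 = 6.08

6.08%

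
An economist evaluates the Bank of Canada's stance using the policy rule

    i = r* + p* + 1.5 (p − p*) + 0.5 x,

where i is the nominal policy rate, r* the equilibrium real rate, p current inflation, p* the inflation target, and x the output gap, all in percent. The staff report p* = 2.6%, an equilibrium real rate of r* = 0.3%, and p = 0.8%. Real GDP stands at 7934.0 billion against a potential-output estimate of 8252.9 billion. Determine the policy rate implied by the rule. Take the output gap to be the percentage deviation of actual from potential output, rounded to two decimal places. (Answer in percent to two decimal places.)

Output gap = 100 × (7934.0 − 8252.9) / 8252.9 = -3.86%.
i = 0.30 + 2.60 + 1.5 × (0.80 − 2.60) + 0.5 × (-3.86)
   = 0.30 + 2.6 − 2.7 − 1.93 = -1.73

-1.73%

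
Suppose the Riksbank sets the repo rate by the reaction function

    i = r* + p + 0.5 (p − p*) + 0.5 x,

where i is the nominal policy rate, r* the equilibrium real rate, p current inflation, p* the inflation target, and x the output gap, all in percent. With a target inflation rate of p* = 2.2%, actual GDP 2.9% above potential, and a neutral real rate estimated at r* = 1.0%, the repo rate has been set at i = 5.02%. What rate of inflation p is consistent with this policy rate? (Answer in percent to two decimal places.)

2.45%

Output 2.9% above potential → x = 2.9.
Collecting p: i = r* + (1 + 0.5) p − 0.5 p* + 0.5 x
1.5 p = 5.02 − 1.0 + 0.5 × 2.2 − 0.5 × 2.9 = 3.67
p = 3.67 / 1.5 = 2.45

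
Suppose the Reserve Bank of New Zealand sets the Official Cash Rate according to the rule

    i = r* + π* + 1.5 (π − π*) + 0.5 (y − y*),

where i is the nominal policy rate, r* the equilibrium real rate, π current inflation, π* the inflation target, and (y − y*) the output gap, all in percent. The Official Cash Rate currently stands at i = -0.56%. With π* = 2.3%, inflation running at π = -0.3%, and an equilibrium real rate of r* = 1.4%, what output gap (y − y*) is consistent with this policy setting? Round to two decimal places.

-0.72%

0.5 (y − y*) = -0.56 − 1.4 − 2.3 − 1.5 × ((-0.3) − 2.3) = -0.36
(y − y*) = -0.36 / 0.5 = -0.72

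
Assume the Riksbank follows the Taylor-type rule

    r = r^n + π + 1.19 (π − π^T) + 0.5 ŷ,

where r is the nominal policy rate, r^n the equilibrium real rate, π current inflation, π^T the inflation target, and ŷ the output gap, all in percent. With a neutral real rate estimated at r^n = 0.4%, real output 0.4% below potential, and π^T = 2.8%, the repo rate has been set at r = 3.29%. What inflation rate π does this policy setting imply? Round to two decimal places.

2.93%

Output 0.4% below potential → ŷ = -0.4.
Collecting π: r = r^n + (1 + 1.19) π − 1.19 π^T + 0.5 ŷ
2.19 π = 3.29 − 0.4 + 1.19 × 2.8 − 0.5 × (-0.4) = 6.422
π = 6.422 / 2.19 = 2.93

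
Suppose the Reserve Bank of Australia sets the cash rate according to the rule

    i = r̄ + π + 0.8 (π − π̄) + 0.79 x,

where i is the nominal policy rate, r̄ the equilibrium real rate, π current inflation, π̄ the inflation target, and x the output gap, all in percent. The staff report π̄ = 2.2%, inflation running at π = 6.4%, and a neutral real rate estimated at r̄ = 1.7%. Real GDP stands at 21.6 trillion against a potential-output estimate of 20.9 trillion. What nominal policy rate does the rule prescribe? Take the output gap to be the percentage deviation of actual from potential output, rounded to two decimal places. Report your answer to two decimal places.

Output gap = 100 × (21.6 − 20.9) / 20.9 = 3.35%.
i = 1.70 + 6.40 + 0.8 × (6.40 − 2.20) + 0.79 × 3.35
   = 1.70 + 6.4 + 3.36 + 2.6465 = 14.11

14.11%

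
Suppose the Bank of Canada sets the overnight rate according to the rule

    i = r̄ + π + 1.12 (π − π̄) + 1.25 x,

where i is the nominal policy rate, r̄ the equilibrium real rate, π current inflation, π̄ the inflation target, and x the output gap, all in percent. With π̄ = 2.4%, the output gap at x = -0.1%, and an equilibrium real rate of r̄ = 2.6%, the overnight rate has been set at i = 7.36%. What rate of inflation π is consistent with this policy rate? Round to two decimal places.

Collecting π: i = r̄ + (1 + 1.12) π − 1.12 π̄ + 1.25 x
2.12 π = 7.36 − 2.6 + 1.12 × 2.4 − 1.25 × (-0.1) = 7.573
π = 7.573 / 2.12 = 3.57

3.57%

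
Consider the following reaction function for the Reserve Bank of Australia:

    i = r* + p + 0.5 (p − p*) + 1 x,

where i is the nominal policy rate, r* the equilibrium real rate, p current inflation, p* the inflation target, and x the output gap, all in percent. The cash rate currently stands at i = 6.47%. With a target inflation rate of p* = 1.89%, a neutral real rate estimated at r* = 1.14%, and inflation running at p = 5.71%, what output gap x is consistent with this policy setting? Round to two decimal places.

1 x = 6.47 − 1.14 − 5.71 − 0.5 × (5.71 − 1.89) = -2.29
x = -2.29 / 1 = -2.29

-2.29%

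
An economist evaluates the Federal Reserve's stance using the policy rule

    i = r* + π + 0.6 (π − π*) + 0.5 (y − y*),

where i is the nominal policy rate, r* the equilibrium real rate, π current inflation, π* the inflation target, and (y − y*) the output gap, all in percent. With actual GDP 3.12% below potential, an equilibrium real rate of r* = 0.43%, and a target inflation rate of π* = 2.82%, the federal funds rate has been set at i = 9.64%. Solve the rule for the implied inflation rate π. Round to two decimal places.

7.79%

Output 3.12% below potential → (y − y*) = -3.12.
Collecting π: i = r* + (1 + 0.6) π − 0.6 π* + 0.5 (y − y*)
1.6 π = 9.64 − 0.43 + 0.6 × 2.82 − 0.5 × (-3.12) = 12.462
π = 12.462 / 1.6 = 7.79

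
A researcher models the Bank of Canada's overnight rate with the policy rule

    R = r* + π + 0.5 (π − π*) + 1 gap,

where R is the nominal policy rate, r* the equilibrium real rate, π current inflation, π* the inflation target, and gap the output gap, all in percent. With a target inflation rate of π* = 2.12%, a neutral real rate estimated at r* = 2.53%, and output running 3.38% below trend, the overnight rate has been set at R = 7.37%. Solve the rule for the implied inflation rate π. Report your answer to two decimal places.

6.19%

Output 3.38% below potential → gap = -3.38.
Collecting π: R = r* + (1 + 0.5) π − 0.5 π* + 1 gap
1.5 π = 7.37 − 2.53 + 0.5 × 2.12 − 1 × (-3.38) = 9.28
π = 9.28 / 1.5 = 6.19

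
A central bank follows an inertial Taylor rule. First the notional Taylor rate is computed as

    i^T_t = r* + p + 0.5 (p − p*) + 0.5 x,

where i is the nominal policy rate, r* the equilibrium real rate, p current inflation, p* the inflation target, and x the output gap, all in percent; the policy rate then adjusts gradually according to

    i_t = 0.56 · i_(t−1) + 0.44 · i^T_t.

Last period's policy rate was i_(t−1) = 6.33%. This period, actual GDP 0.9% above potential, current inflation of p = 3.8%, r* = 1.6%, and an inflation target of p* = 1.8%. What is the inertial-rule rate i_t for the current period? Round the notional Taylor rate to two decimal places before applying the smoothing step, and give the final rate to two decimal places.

6.56%

Output 0.9% above potential → x = 0.9.
i^T_t = 1.6 + 3.8 + 0.5 × (3.8 − 1.8) + 0.5 × 0.9
   = 1.6 + 3.8 + 1 + 0.45 = 6.85
i_t = 0.56 × 6.33 + 0.44 × 6.85 = 3.5448 + 3.014 = 6.56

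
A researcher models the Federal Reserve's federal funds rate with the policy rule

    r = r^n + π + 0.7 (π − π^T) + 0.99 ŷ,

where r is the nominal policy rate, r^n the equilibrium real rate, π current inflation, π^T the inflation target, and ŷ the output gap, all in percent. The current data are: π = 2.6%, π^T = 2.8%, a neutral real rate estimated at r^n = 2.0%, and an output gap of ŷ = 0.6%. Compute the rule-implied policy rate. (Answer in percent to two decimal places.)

5.05%

r = 2.0 + 2.6 + 0.7 × (2.6 − 2.8) + 0.99 × 0.6
   = 2.0 + 2.6 − 0.14 + 0.594 = 5.05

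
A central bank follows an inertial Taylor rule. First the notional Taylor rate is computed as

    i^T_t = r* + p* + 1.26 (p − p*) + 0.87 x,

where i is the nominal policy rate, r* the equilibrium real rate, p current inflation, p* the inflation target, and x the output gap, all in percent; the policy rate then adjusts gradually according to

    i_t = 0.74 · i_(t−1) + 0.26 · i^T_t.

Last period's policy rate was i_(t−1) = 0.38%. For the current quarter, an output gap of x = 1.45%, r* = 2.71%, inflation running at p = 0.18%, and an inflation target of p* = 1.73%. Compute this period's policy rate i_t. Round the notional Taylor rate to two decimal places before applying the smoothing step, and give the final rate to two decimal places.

i^T_t = 2.71 + 1.73 + 1.26 × (0.18 − 1.73) + 0.87 × 1.45
   = 2.71 + 1.73 − 1.953 + 1.2615 = 3.75
i_t = 0.74 × 0.38 + 0.26 × 3.75 = 0.2812 + 0.975 = 1.26

1.26%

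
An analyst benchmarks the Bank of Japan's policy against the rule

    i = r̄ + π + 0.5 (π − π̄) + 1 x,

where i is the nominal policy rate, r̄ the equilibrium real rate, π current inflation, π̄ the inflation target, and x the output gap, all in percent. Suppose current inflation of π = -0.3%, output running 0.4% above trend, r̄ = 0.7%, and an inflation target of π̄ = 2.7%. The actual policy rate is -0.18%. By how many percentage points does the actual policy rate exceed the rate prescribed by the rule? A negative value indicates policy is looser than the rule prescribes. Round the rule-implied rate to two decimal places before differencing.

0.52 pp

Output 0.4% above potential → x = 0.4.
i = 0.7 + (-0.3) + 0.5 × (-0.3 − 2.7) + 1 × 0.4
   = 0.7 − 0.3 − 1.5 + 0.4 = -0.70
Deviation = -0.18 − (-0.70) = 0.52 pp.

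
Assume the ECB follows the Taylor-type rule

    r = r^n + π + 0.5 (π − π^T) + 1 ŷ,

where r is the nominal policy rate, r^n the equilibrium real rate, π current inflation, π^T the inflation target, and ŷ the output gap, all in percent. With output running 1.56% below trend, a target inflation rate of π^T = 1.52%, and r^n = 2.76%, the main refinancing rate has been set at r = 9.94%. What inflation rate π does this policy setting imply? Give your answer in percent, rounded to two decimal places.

Output 1.56% below potential → ŷ = -1.56.
Collecting π: r = r^n + (1 + 0.5) π − 0.5 π^T + 1 ŷ
1.5 π = 9.94 − 2.76 + 0.5 × 1.52 − 1 × (-1.56) = 9.5
π = 9.5 / 1.5 = 6.33

6.33%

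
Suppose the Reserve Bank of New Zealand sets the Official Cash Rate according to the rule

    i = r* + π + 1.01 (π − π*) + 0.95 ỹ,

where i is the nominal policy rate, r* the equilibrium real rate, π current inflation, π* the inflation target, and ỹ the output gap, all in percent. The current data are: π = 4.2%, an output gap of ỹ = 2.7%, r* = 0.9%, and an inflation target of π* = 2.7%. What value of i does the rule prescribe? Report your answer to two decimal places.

i = 0.9 + 4.2 + 1.01 × (4.2 − 2.7) + 0.95 × 2.7
   = 0.9 + 4.2 + 1.515 + 2.565 = 9.18

9.18%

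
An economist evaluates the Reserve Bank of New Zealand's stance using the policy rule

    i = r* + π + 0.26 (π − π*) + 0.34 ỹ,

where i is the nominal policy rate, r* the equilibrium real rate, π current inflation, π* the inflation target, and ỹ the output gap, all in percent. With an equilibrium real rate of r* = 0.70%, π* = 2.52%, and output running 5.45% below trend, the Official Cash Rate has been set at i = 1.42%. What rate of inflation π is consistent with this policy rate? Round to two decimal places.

2.56%

Output 5.45% below potential → ỹ = -5.45.
Collecting π: i = r* + (1 + 0.26) π − 0.26 π* + 0.34 ỹ
1.26 π = 1.42 − 0.70 + 0.26 × 2.52 − 0.34 × (-5.45) = 3.2282
π = 3.2282 / 1.26 = 2.56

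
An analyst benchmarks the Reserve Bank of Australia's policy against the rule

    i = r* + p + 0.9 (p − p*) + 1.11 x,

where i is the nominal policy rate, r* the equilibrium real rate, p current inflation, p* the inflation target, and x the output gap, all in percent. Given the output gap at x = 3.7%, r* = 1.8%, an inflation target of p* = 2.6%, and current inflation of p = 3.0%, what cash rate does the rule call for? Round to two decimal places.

i = 1.8 + 3.0 + 0.9 × (3.0 − 2.6) + 1.11 × 3.7
   = 1.8 + 3 + 0.36 + 4.107 = 9.27

9.27%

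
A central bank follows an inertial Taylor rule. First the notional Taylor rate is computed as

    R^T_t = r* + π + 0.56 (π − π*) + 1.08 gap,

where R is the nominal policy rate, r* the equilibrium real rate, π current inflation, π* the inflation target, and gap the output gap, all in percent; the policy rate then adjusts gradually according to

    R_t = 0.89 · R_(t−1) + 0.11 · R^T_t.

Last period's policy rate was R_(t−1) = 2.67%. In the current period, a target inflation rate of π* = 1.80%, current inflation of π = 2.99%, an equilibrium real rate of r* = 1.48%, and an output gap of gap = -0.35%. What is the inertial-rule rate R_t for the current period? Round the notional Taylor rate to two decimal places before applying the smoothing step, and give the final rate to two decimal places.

2.90%

R^T_t = 1.48 + 2.99 + 0.56 × (2.99 − 1.80) + 1.08 × (-0.35)
   = 1.48 + 2.99 + 0.6664 − 0.378 = 4.76
R_t = 0.89 × 2.67 + 0.11 × 4.76 = 2.3763 + 0.5236 = 2.90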